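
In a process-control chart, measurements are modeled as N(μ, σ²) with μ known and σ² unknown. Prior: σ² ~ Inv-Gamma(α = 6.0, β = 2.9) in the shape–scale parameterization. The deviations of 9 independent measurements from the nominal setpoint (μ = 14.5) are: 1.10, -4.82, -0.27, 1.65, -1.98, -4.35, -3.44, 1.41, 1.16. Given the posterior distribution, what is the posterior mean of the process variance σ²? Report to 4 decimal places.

3.7394

With known mean μ and an Inverse-Gamma(α, β) prior on σ², the Normal likelihood is conjugate: posterior is Inv-Gamma(α + n/2, β + Σ(xᵢ−μ)²/2).
Σ(xᵢ−μ)² = (1.10)² + (-4.82)² + (-0.27)² + (1.65)² + (-1.98)² + (-4.35)² + (-3.44)² + (1.41)² + (1.16)² = 65.2480.
Posterior: Inv-Gamma(6.0 + 9/2, 2.9 + 65.2480/2) = Inv-Gamma(10.50, 35.52400).
E[σ²|data] = β/(α−1) = 35.52400/9.50 = 3.7394.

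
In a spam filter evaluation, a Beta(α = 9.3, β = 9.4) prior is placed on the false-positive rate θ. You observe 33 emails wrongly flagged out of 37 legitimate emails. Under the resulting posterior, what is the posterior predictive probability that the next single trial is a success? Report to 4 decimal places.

The Beta prior is conjugate to a Binomial/Bernoulli likelihood; the update adds successes to α and failures to β.
Posterior: Beta(α+k, β+n−k) = Beta(9.3+33, 9.4+4) = Beta(42.3, 13.4).
For a single future Bernoulli trial, P(success | data) = α/(α+β) = 0.7594.

0.7594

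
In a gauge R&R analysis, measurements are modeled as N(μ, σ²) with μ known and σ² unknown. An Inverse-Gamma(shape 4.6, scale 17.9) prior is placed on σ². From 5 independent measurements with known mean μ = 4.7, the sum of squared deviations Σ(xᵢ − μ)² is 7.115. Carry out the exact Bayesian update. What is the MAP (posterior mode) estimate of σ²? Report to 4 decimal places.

With known mean μ and an Inverse-Gamma(α, β) prior on σ², the Normal likelihood is conjugate: posterior is Inv-Gamma(α + n/2, β + Σ(xᵢ−μ)²/2).
Posterior: Inv-Gamma(4.6 + 5/2, 17.9 + 7.115/2) = Inv-Gamma(7.10, 21.4575).
Mode = β/(α+1) = 21.4575/8.10 = 2.6491.

2.6491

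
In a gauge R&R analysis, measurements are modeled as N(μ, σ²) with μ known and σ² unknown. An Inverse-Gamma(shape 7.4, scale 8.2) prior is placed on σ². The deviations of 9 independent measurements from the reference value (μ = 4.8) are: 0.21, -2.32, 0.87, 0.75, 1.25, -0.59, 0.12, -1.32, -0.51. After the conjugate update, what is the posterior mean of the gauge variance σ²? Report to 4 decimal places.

With known mean μ and an Inverse-Gamma(α, β) prior on σ², the Normal likelihood is conjugate: posterior is Inv-Gamma(α + n/2, β + Σ(xᵢ−μ)²/2).
Σ(xᵢ−μ)² = (0.21)² + (-2.32)² + (0.87)² + (0.75)² + (1.25)² + (-0.59)² + (0.12)² + (-1.32)² + (-0.51)² = 10.6734.
Posterior: Inv-Gamma(7.4 + 9/2, 8.2 + 10.6734/2) = Inv-Gamma(11.90, 13.53670).
E[σ²|data] = β/(α−1) = 13.53670/10.90 = 1.2419.

1.2419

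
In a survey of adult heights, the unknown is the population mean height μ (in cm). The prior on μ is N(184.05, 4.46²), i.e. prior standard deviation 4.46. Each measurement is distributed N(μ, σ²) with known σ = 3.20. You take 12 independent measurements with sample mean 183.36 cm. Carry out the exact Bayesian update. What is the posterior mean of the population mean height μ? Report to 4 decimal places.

For Normal data with known variance σ², a Normal(μ₀, σ₀²) prior on μ is conjugate. Posterior precision = 1/σ₀² + n/σ²; posterior mean is the precision-weighted average of μ₀ and x̄.
n·x̄ = 12·183.36 = 2200.32.
σ₀² = 4.46² = 19.8916, σ² = 3.20² = 10.24; σ² + n·σ₀² = 10.24 + 12·19.8916 = 248.9392.
Posterior mean = (μ₀/σ₀² + n·x̄/σ²)/(1/σ₀² + n/σ²) = (σ²·μ₀ + σ₀²·n·x̄)/(σ² + n·σ₀²) = (10.24·184.05 + 19.8916·2200.32)/248.9392 = 45652.557312/248.9392 = 183.3884.

183.3884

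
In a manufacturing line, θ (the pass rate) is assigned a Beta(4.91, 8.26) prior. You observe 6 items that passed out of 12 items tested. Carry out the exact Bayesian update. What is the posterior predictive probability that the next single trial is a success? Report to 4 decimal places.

The Beta prior is conjugate to a Binomial/Bernoulli likelihood; the update adds successes to α and failures to β.
Posterior: Beta(α+k, β+n−k) = Beta(4.91+6, 8.26+6) = Beta(10.91, 14.26).
For a single future Bernoulli trial, P(success | data) = α/(α+β) = 0.4335.

0.4335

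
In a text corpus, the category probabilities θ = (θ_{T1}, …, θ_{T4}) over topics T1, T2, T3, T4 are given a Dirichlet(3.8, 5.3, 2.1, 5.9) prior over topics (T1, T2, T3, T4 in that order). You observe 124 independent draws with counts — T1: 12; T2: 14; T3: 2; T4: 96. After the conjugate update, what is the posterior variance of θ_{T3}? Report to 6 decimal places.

The Dirichlet prior is conjugate to the Multinomial likelihood: each posterior αⱼ = prior αⱼ + observed count nⱼ.
Posterior concentration: (15.8, 19.3, 4.1, 101.9), total = 141.1.
Var[θ_j] = α_j(Σα−α_j)/((Σα)²(Σα+1)) = 4.1·137.0/(141.1²·142.1) = 0.000199.

0.000199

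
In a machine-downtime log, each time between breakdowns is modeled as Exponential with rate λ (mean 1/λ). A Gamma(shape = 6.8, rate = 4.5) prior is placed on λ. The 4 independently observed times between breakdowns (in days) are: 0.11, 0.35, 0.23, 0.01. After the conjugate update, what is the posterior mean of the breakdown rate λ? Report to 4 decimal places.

2.0769

With a Gamma(shape α, rate β) prior on the exponential rate λ, the posterior after n observations with total T = Σxᵢ is Gamma(α+n, β+T).
Sum of observations T = 0.70 days; n = 4.
Posterior: Gamma(6.8+4, 4.5+0.70) = Gamma(10.8, 5.20).
Posterior mean of λ = α/β = 10.8/5.20 = 2.0769.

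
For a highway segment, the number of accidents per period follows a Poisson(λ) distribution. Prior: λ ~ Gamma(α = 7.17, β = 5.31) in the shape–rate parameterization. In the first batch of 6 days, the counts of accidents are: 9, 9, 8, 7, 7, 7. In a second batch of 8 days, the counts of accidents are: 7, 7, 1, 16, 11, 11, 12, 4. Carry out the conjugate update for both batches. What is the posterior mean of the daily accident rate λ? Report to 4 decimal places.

6.3786

With a Gamma(shape α, rate β) prior, the Poisson likelihood is conjugate: the posterior is Gamma(α + ΣXᵢ, β + n).
Batch 1: sum of counts S = 47 over n = 6 days.
After batch 1: Gamma(α+S, β+n) = Gamma(7.17+47, 5.31+6) = Gamma(54.17, 11.31).
Batch 2: sum of counts S = 69 over n = 8 days.
After batch 2: Gamma(α+S, β+n) = Gamma(54.17+69, 11.31+8) = Gamma(123.17, 19.31).
Posterior mean = α/β = 123.17/19.31 = 6.3786.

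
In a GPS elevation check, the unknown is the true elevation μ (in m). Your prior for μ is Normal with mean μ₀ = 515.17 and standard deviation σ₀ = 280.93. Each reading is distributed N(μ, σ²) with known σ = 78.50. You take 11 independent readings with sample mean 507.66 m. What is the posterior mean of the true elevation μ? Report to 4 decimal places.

For Normal data with known variance σ², a Normal(μ₀, σ₀²) prior on μ is conjugate. Posterior precision = 1/σ₀² + n/σ²; posterior mean is the precision-weighted average of μ₀ and x̄.
n·x̄ = 11·507.66 = 5584.26.
σ₀² = 280.93² = 78921.6649, σ² = 78.50² = 6162.25; σ² + n·σ₀² = 6162.25 + 11·78921.6649 = 874300.5639.
Posterior mean = (μ₀/σ₀² + n·x̄/σ²)/(1/σ₀² + n/σ²) = (σ²·μ₀ + σ₀²·n·x̄)/(σ² + n·σ₀²) = (6162.25·515.17 + 78921.6649·5584.26)/874300.5639 = 443893702.766974/874300.5639 = 507.7129.

507.7129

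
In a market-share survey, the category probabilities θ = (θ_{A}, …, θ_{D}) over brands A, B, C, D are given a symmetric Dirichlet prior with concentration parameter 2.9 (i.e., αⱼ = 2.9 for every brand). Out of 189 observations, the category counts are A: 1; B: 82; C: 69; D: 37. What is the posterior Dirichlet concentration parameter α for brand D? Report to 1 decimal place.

The Dirichlet prior is conjugate to the Multinomial likelihood: each posterior αⱼ = prior αⱼ + observed count nⱼ.
Posterior concentration: (3.9, 84.9, 71.9, 39.9), total = 200.6.
α_{D} = 2.9 + 37 = 39.9.

39.9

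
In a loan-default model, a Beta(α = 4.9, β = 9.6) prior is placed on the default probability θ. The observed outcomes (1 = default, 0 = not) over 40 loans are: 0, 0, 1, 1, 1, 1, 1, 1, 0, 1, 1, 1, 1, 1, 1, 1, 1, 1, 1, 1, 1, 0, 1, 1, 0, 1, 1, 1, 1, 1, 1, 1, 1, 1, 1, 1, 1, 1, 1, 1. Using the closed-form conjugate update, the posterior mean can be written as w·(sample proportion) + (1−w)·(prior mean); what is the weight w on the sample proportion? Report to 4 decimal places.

0.7339

The Beta prior is conjugate to a Binomial/Bernoulli likelihood; the update adds successes to α and failures to β.
Posterior mean = (α₀+k)/(α₀+β₀+n) = [n/(α₀+β₀+n)]·(k/n) + [(α₀+β₀)/(α₀+β₀+n)]·α₀/(α₀+β₀), so only n and the prior enter the weight.
The weight on the data is w = n/(α₀+β₀+n) = 40/(4.9+9.6+40) = 40/54.5 = 0.7339.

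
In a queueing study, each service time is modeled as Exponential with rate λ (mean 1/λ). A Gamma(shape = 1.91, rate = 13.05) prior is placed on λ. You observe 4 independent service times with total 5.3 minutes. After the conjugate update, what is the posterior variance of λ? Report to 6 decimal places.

0.017552

With a Gamma(shape α, rate β) prior on the exponential rate λ, the posterior after n observations with total T = Σxᵢ is Gamma(α+n, β+T).
Posterior: Gamma(1.91+4, 13.05+5.3) = Gamma(5.91, 18.35).
Var = α/β² = 0.017552.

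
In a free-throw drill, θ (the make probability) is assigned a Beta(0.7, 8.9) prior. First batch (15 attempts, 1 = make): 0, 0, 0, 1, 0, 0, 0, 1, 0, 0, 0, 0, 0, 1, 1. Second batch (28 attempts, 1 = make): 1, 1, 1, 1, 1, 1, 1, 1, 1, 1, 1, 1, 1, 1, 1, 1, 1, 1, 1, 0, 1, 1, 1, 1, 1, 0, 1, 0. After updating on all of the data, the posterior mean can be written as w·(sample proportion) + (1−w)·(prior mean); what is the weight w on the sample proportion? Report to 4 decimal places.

0.8175

The Beta prior is conjugate to a Binomial/Bernoulli likelihood; the update adds successes to α and failures to β.
Total number of attempts: n = 15 + 28 = 43.
Posterior mean = (α₀+k)/(α₀+β₀+n) = [n/(α₀+β₀+n)]·(k/n) + [(α₀+β₀)/(α₀+β₀+n)]·α₀/(α₀+β₀), so only n and the prior enter the weight.
The weight on the data is w = n/(α₀+β₀+n) = 43/(0.7+8.9+43) = 43/52.6 = 0.8175.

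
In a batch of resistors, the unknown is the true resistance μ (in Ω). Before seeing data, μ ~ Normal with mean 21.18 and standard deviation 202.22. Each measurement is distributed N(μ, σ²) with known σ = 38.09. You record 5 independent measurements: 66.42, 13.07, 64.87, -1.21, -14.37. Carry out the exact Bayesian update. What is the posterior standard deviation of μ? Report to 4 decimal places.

16.9742

For Normal data with known variance σ², a Normal(μ₀, σ₀²) prior on μ is conjugate. Posterior precision = 1/σ₀² + n/σ²; posterior mean is the precision-weighted average of μ₀ and x̄.
σ₀² = 202.22² = 40892.9284, σ² = 38.09² = 1450.8481; σ² + n·σ₀² = 1450.8481 + 5·40892.9284 = 205915.4901.
Posterior precision = 1/σ₀² + n/σ² = 1/40892.9284 + 5/1450.8481 = (σ² + n·σ₀²)/(σ₀²σ²) = 205915.4901/(40892.9284·1450.8481); posterior variance σₙ² = σ₀²σ²/(σ² + n·σ₀²) = 40892.9284·1450.8481/205915.4901 = 288.125131.
Posterior SD = √σₙ² = √(40892.9284·1450.8481/205915.4901) = 16.9742.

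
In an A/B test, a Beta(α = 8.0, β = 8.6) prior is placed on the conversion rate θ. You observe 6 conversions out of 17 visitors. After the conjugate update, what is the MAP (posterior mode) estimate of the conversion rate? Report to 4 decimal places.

0.4114

The Beta prior is conjugate to a Binomial/Bernoulli likelihood; the update adds successes to α and failures to β.
Posterior: Beta(α+k, β+n−k) = Beta(8.0+6, 8.6+11) = Beta(14.0, 19.6).
Mode of Beta(a,b) for a,b>1 is (a−1)/(a+b−2) = 13.0/31.6 = 0.4114.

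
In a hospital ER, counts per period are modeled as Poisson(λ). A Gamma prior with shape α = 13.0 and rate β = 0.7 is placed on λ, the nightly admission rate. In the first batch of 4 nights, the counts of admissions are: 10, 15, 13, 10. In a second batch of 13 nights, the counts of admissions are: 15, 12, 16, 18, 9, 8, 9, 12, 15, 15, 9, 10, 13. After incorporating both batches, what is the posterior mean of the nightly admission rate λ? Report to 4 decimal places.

With a Gamma(shape α, rate β) prior, the Poisson likelihood is conjugate: the posterior is Gamma(α + ΣXᵢ, β + n).
Batch 1: sum of counts S = 48 over n = 4 nights.
After batch 1: Gamma(α+S, β+n) = Gamma(13.0+48, 0.7+4) = Gamma(61.0, 4.7).
Batch 2: sum of counts S = 161 over n = 13 nights.
After batch 2: Gamma(α+S, β+n) = Gamma(61.0+161, 4.7+13) = Gamma(222.0, 17.7).
Posterior mean = α/β = 222.0/17.7 = 12.5424.

12.5424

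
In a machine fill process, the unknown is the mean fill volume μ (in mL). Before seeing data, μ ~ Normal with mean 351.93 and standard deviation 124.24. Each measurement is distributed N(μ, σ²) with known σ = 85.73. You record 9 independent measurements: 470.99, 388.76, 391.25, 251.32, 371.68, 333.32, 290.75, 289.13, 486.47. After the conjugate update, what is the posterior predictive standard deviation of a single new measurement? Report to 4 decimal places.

For Normal data with known variance σ², a Normal(μ₀, σ₀²) prior on μ is conjugate. Posterior precision = 1/σ₀² + n/σ²; posterior mean is the precision-weighted average of μ₀ and x̄.
σ₀² = 124.24² = 15435.5776, σ² = 85.73² = 7349.6329; σ² + n·σ₀² = 7349.6329 + 9·15435.5776 = 146269.8313.
Posterior precision = 1/σ₀² + n/σ² = 1/15435.5776 + 9/7349.6329 = (σ² + n·σ₀²)/(σ₀²σ²) = 146269.8313/(15435.5776·7349.6329); posterior variance σₙ² = σ₀²σ²/(σ² + n·σ₀²) = 15435.5776·7349.6329/146269.8313 = 775.592806.
Predictive variance for one new observation = σₙ² + σ² = 15435.5776·7349.6329/146269.8313 + 7349.6329 = σ²·(σ₀² + 146269.8313)/146269.8313 = 7349.6329·161705.4089/146269.8313 = 8125.225706; SD = √(7349.6329·161705.4089/146269.8313) = 90.1400.

90.1400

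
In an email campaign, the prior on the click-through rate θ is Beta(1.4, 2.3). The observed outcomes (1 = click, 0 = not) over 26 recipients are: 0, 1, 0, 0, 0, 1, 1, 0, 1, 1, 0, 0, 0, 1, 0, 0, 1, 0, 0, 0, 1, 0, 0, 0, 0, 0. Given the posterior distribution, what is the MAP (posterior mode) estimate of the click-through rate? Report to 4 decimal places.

The Beta prior is conjugate to a Binomial/Bernoulli likelihood; the update adds successes to α and failures to β.
Posterior: Beta(α+k, β+n−k) = Beta(1.4+8, 2.3+18) = Beta(9.4, 20.3).
Mode of Beta(a,b) for a,b>1 is (a−1)/(a+b−2) = 8.4/27.7 = 0.3032.

0.3032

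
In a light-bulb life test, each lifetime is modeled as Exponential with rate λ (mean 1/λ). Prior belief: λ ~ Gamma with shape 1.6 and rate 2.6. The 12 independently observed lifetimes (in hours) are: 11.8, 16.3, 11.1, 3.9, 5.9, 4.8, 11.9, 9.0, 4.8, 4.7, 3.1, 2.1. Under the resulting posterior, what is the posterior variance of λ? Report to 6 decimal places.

With a Gamma(shape α, rate β) prior on the exponential rate λ, the posterior after n observations with total T = Σxᵢ is Gamma(α+n, β+T).
Sum of observations T = 89.4 hours; n = 12.
Posterior: Gamma(1.6+12, 2.6+89.4) = Gamma(13.6, 92.0).
Var = α/β² = 0.001607.

0.001607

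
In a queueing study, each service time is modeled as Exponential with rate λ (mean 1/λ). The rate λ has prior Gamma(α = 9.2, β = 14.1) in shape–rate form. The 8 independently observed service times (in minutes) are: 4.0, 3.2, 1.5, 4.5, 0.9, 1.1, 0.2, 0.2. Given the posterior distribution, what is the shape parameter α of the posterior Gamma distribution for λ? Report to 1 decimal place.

With a Gamma(shape α, rate β) prior on the exponential rate λ, the posterior after n observations with total T = Σxᵢ is Gamma(α+n, β+T).
Sum of observations T = 15.6 minutes; n = 8.
Posterior: Gamma(9.2+8, 14.1+15.6) = Gamma(17.2, 29.7).
Posterior α = 17.2.

17.2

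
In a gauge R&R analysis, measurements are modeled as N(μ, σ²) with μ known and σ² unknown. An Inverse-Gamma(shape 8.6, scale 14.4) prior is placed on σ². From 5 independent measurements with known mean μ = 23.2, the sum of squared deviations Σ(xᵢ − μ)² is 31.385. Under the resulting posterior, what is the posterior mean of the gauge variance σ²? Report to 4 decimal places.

2.9795

With known mean μ and an Inverse-Gamma(α, β) prior on σ², the Normal likelihood is conjugate: posterior is Inv-Gamma(α + n/2, β + Σ(xᵢ−μ)²/2).
Posterior: Inv-Gamma(8.6 + 5/2, 14.4 + 31.385/2) = Inv-Gamma(11.10, 30.0925).
E[σ²|data] = β/(α−1) = 30.0925/10.10 = 2.9795.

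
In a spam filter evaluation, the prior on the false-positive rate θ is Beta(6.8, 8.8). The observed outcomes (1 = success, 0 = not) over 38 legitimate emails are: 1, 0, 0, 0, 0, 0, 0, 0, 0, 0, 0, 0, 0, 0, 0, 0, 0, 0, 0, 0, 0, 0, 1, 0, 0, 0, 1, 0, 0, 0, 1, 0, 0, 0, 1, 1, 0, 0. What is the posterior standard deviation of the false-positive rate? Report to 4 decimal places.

The Beta prior is conjugate to a Binomial/Bernoulli likelihood; the update adds successes to α and failures to β.
Posterior: Beta(α+k, β+n−k) = Beta(6.8+6, 8.8+32) = Beta(12.8, 40.8).
Var = αβ/((α+β)²(α+β+1)) = 12.8·40.8/(53.6²·54.6) = 0.00332926; SD = √0.00332926 = 0.0577.

0.0577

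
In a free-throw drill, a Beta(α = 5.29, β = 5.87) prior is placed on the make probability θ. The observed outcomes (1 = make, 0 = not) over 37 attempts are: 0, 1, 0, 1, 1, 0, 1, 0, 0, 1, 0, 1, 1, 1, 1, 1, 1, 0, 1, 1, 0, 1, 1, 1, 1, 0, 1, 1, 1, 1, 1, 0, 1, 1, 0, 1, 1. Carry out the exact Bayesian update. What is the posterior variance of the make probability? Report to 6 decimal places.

The Beta prior is conjugate to a Binomial/Bernoulli likelihood; the update adds successes to α and failures to β.
Posterior: Beta(α+k, β+n−k) = Beta(5.29+26, 5.87+11) = Beta(31.29, 16.87).
Var = αβ/((α+β)²(α+β+1)) = 31.29·16.87/(48.16²·49.16) = 0.004630.

0.004630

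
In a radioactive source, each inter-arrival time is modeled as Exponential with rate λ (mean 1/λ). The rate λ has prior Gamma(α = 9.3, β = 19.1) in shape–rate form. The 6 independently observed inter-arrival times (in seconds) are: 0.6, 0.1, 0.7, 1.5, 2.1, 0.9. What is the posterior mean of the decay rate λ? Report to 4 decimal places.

0.6120

With a Gamma(shape α, rate β) prior on the exponential rate λ, the posterior after n observations with total T = Σxᵢ is Gamma(α+n, β+T).
Sum of observations T = 5.9 seconds; n = 6.
Posterior: Gamma(9.3+6, 19.1+5.9) = Gamma(15.3, 25.0).
Posterior mean of λ = α/β = 15.3/25.0 = 0.6120.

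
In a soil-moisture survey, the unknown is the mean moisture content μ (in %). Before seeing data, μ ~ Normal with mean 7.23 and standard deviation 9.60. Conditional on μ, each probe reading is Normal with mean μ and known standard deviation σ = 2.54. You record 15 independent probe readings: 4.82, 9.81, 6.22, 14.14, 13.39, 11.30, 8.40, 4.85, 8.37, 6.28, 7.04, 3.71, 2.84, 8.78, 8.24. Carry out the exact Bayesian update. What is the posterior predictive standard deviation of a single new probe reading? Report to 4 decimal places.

2.6229

For Normal data with known variance σ², a Normal(μ₀, σ₀²) prior on μ is conjugate. Posterior precision = 1/σ₀² + n/σ²; posterior mean is the precision-weighted average of μ₀ and x̄.
σ₀² = 9.60² = 92.16, σ² = 2.54² = 6.4516; σ² + n·σ₀² = 6.4516 + 15·92.16 = 1388.8516.
Posterior precision = 1/σ₀² + n/σ² = 1/92.16 + 15/6.4516 = (σ² + n·σ₀²)/(σ₀²σ²) = 1388.8516/(92.16·6.4516); posterior variance σₙ² = σ₀²σ²/(σ² + n·σ₀²) = 92.16·6.4516/1388.8516 = 0.428109.
Predictive variance for one new observation = σₙ² + σ² = 92.16·6.4516/1388.8516 + 6.4516 = σ²·(σ₀² + 1388.8516)/1388.8516 = 6.4516·1481.0116/1388.8516 = 6.879709; SD = √(6.4516·1481.0116/1388.8516) = 2.6229.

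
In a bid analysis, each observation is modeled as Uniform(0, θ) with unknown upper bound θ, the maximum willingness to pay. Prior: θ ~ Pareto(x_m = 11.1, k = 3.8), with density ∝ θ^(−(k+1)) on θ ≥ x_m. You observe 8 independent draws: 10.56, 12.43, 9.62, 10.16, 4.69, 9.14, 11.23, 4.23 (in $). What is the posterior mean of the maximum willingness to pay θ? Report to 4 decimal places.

A Pareto(scale x_m, shape k) prior on the upper bound θ of Uniform(0, θ) is conjugate: posterior is Pareto(max(x_m, max xᵢ), k + n).
Sample maximum = 12.43; prior scale x_m = 11.1 → posterior scale = max = 12.43.
Posterior shape = 3.8 + 8 = 11.8.
E[θ|data] = k·x_m/(k−1) = 11.8·12.43/10.8 = 13.5809.

13.5809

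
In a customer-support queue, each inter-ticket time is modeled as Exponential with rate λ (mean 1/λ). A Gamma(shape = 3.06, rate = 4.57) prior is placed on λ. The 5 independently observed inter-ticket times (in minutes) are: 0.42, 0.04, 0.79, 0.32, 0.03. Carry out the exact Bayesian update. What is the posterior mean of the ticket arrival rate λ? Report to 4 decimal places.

With a Gamma(shape α, rate β) prior on the exponential rate λ, the posterior after n observations with total T = Σxᵢ is Gamma(α+n, β+T).
Sum of observations T = 1.60 minutes; n = 5.
Posterior: Gamma(3.06+5, 4.57+1.60) = Gamma(8.06, 6.17).
Posterior mean of λ = α/β = 8.06/6.17 = 1.3063.

1.3063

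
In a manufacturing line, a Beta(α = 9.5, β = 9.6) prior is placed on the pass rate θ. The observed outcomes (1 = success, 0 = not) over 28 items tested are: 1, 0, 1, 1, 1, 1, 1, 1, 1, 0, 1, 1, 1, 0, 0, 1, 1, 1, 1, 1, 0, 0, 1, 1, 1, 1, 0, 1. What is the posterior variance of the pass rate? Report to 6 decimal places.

0.004745

The Beta prior is conjugate to a Binomial/Bernoulli likelihood; the update adds successes to α and failures to β.
Posterior: Beta(α+k, β+n−k) = Beta(9.5+21, 9.6+7) = Beta(30.5, 16.6).
Var = αβ/((α+β)²(α+β+1)) = 30.5·16.6/(47.1²·48.1) = 0.004745.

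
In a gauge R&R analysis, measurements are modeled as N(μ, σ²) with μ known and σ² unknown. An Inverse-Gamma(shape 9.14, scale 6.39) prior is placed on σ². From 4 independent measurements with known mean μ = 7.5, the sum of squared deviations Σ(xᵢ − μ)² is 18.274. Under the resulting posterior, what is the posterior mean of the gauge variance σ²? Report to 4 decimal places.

With known mean μ and an Inverse-Gamma(α, β) prior on σ², the Normal likelihood is conjugate: posterior is Inv-Gamma(α + n/2, β + Σ(xᵢ−μ)²/2).
Posterior: Inv-Gamma(9.14 + 4/2, 6.39 + 18.274/2) = Inv-Gamma(11.14, 15.5270).
E[σ²|data] = β/(α−1) = 15.5270/10.14 = 1.5313.

1.5313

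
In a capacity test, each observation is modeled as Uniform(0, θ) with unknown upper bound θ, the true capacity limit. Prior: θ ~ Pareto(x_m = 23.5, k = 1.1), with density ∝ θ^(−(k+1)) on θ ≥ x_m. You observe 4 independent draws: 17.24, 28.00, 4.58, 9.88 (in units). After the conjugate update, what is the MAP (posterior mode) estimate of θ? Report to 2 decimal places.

A Pareto(scale x_m, shape k) prior on the upper bound θ of Uniform(0, θ) is conjugate: posterior is Pareto(max(x_m, max xᵢ), k + n).
Sample maximum = 28.00; prior scale x_m = 23.5 → posterior scale = max = 28.00.
Posterior shape = 1.1 + 4 = 5.1.
The Pareto density is decreasing on [x_m, ∞), so the mode is x_m = 28.00.

28.00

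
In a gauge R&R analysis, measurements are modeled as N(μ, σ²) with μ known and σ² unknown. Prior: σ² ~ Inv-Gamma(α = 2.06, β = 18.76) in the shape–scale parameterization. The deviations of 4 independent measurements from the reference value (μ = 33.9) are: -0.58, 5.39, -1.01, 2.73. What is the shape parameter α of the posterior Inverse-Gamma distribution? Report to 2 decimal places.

With known mean μ and an Inverse-Gamma(α, β) prior on σ², the Normal likelihood is conjugate: posterior is Inv-Gamma(α + n/2, β + Σ(xᵢ−μ)²/2).
Σ(xᵢ−μ)² = (-0.58)² + (5.39)² + (-1.01)² + (2.73)² = 37.8615.
Posterior: Inv-Gamma(2.06 + 4/2, 18.76 + 37.8615/2) = Inv-Gamma(4.06, 37.69075).
Posterior α = 4.06.

4.06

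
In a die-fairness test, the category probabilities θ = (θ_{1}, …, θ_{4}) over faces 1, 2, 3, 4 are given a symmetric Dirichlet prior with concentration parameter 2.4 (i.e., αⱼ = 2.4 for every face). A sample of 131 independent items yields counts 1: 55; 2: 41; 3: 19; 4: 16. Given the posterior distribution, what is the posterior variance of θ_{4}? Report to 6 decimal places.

The Dirichlet prior is conjugate to the Multinomial likelihood: each posterior αⱼ = prior αⱼ + observed count nⱼ.
Posterior concentration: (57.4, 43.4, 21.4, 18.4), total = 140.6.
Var[θ_j] = α_j(Σα−α_j)/((Σα)²(Σα+1)) = 18.4·122.2/(140.6²·141.6) = 0.000803.

0.000803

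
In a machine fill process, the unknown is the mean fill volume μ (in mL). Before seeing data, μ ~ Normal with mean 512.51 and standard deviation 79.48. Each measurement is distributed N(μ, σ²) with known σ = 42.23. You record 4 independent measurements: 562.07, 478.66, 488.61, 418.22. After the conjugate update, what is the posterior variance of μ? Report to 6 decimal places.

416.451133

For Normal data with known variance σ², a Normal(μ₀, σ₀²) prior on μ is conjugate. Posterior precision = 1/σ₀² + n/σ²; posterior mean is the precision-weighted average of μ₀ and x̄.
σ₀² = 79.48² = 6317.0704, σ² = 42.23² = 1783.3729; σ² + n·σ₀² = 1783.3729 + 4·6317.0704 = 27051.6545.
Posterior precision = 1/σ₀² + n/σ² = 1/6317.0704 + 4/1783.3729 = (σ² + n·σ₀²)/(σ₀²σ²) = 27051.6545/(6317.0704·1783.3729); posterior variance σₙ² = σ₀²σ²/(σ² + n·σ₀²) = 6317.0704·1783.3729/27051.6545 = 416.451133.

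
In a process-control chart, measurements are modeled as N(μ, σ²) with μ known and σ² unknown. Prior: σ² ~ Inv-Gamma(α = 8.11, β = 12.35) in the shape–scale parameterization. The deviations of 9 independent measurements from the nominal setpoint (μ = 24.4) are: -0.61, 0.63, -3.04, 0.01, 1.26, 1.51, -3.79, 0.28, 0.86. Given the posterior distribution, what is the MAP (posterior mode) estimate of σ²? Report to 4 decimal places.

1.9750

With known mean μ and an Inverse-Gamma(α, β) prior on σ², the Normal likelihood is conjugate: posterior is Inv-Gamma(α + n/2, β + Σ(xᵢ−μ)²/2).
Σ(xᵢ−μ)² = (-0.61)² + (0.63)² + (-3.04)² + (0.01)² + (1.26)² + (1.51)² + (-3.79)² + (0.28)² + (0.86)² = 29.0605.
Posterior: Inv-Gamma(8.11 + 9/2, 12.35 + 29.0605/2) = Inv-Gamma(12.61, 26.88025).
Mode = β/(α+1) = 26.88025/13.61 = 1.9750.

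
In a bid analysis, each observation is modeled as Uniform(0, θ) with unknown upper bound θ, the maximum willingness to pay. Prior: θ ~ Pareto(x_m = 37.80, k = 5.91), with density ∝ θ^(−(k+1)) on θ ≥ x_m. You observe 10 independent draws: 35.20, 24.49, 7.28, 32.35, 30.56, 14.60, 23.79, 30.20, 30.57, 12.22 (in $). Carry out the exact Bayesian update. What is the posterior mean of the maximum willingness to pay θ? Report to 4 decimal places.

40.3352

A Pareto(scale x_m, shape k) prior on the upper bound θ of Uniform(0, θ) is conjugate: posterior is Pareto(max(x_m, max xᵢ), k + n).
Sample maximum = 35.20; prior scale x_m = 37.80 → posterior scale = max = 37.80.
Posterior shape = 5.91 + 10 = 15.91.
E[θ|data] = k·x_m/(k−1) = 15.91·37.80/14.91 = 40.3352.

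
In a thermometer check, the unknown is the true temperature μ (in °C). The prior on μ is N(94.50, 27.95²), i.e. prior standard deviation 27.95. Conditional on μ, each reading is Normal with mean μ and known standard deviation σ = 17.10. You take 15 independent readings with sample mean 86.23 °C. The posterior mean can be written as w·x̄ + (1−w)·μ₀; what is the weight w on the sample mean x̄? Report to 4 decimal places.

0.9757

For Normal data with known variance σ², a Normal(μ₀, σ₀²) prior on μ is conjugate. Posterior precision = 1/σ₀² + n/σ²; posterior mean is the precision-weighted average of μ₀ and x̄.
σ₀² = 27.95² = 781.2025, σ² = 17.10² = 292.41. Prior precision 1/σ₀² = 1/781.2025; data precision n/σ² = 15/292.41.
w = (n/σ²)/(1/σ₀² + n/σ²) = n·σ₀²/(σ² + n·σ₀²) = 15·781.2025/(292.41 + 15·781.2025) = 11718.0375/12010.4475 = 0.9757.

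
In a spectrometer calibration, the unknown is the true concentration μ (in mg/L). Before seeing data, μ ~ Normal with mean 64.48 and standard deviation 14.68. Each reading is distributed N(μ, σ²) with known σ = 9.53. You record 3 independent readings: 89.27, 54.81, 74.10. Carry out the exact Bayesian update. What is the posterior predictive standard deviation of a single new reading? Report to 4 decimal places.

For Normal data with known variance σ², a Normal(μ₀, σ₀²) prior on μ is conjugate. Posterior precision = 1/σ₀² + n/σ²; posterior mean is the precision-weighted average of μ₀ and x̄.
σ₀² = 14.68² = 215.5024, σ² = 9.53² = 90.8209; σ² + n·σ₀² = 90.8209 + 3·215.5024 = 737.3281.
Posterior precision = 1/σ₀² + n/σ² = 1/215.5024 + 3/90.8209 = (σ² + n·σ₀²)/(σ₀²σ²) = 737.3281/(215.5024·90.8209); posterior variance σₙ² = σ₀²σ²/(σ² + n·σ₀²) = 215.5024·90.8209/737.3281 = 26.544658.
Predictive variance for one new observation = σₙ² + σ² = 215.5024·90.8209/737.3281 + 90.8209 = σ²·(σ₀² + 737.3281)/737.3281 = 90.8209·952.8305/737.3281 = 117.365558; SD = √(90.8209·952.8305/737.3281) = 10.8335.

10.8335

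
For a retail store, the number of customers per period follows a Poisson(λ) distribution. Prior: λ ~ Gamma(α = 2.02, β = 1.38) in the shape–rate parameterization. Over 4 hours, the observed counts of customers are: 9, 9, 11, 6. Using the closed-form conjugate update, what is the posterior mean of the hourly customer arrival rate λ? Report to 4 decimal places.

With a Gamma(shape α, rate β) prior, the Poisson likelihood is conjugate: the posterior is Gamma(α + ΣXᵢ, β + n).
Sum of counts S = 35 over n = 4 hours.
Posterior: Gamma(α+S, β+n) = Gamma(2.02+35, 1.38+4) = Gamma(37.02, 5.38).
Posterior mean = α/β = 37.02/5.38 = 6.8810.

6.8810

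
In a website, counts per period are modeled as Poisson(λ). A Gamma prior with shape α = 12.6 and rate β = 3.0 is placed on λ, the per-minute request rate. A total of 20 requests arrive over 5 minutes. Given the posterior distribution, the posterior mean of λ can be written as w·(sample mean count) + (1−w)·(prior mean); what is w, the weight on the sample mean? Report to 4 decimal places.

With a Gamma(shape α, rate β) prior, the Poisson likelihood is conjugate: the posterior is Gamma(α + ΣXᵢ, β + n).
Posterior mean = (α₀+S)/(β₀+n) = [n/(β₀+n)]·(S/n) + [β₀/(β₀+n)]·(α₀/β₀), so only n and β₀ enter the weight.
Weight on data w = n/(β₀+n) = 5/(3.0+5) = 5/8.0 = 0.6250.

0.6250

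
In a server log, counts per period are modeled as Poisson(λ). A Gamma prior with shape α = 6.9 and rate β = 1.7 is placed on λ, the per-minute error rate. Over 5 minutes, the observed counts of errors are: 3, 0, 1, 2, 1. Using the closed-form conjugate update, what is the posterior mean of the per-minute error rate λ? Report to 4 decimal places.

With a Gamma(shape α, rate β) prior, the Poisson likelihood is conjugate: the posterior is Gamma(α + ΣXᵢ, β + n).
Sum of counts S = 7 over n = 5 minutes.
Posterior: Gamma(α+S, β+n) = Gamma(6.9+7, 1.7+5) = Gamma(13.9, 6.7).
Posterior mean = α/β = 13.9/6.7 = 2.0746.

2.0746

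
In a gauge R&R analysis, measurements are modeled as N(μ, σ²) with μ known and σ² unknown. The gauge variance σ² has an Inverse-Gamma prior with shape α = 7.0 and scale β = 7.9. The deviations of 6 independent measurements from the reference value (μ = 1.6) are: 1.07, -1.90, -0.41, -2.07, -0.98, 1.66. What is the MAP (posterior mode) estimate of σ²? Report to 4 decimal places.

1.3056

With known mean μ and an Inverse-Gamma(α, β) prior on σ², the Normal likelihood is conjugate: posterior is Inv-Gamma(α + n/2, β + Σ(xᵢ−μ)²/2).
Σ(xᵢ−μ)² = (1.07)² + (-1.90)² + (-0.41)² + (-2.07)² + (-0.98)² + (1.66)² = 12.9239.
Posterior: Inv-Gamma(7.0 + 6/2, 7.9 + 12.9239/2) = Inv-Gamma(10.00, 14.36195).
Mode = β/(α+1) = 14.36195/11.00 = 1.3056.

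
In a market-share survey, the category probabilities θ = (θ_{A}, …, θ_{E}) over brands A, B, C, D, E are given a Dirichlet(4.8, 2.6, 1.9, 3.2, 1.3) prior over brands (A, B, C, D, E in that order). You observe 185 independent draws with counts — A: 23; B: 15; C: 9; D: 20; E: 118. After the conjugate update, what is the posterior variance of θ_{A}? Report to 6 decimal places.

The Dirichlet prior is conjugate to the Multinomial likelihood: each posterior αⱼ = prior αⱼ + observed count nⱼ.
Posterior concentration: (27.8, 17.6, 10.9, 23.2, 119.3), total = 198.8.
Var[θ_j] = α_j(Σα−α_j)/((Σα)²(Σα+1)) = 27.8·171.0/(198.8²·199.8) = 0.000602.

0.000602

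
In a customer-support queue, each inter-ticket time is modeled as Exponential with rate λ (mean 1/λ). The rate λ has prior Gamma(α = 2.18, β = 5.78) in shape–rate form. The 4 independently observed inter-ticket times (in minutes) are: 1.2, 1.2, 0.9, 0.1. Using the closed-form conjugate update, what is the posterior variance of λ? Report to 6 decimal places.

With a Gamma(shape α, rate β) prior on the exponential rate λ, the posterior after n observations with total T = Σxᵢ is Gamma(α+n, β+T).
Sum of observations T = 3.4 minutes; n = 4.
Posterior: Gamma(2.18+4, 5.78+3.4) = Gamma(6.18, 9.18).
Var = α/β² = 0.073334.

0.073334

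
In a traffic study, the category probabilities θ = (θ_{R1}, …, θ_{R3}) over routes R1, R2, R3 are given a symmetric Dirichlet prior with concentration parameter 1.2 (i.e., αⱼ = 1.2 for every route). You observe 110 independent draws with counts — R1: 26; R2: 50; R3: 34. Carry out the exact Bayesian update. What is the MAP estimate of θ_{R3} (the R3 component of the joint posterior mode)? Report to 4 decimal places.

The Dirichlet prior is conjugate to the Multinomial likelihood: each posterior αⱼ = prior αⱼ + observed count nⱼ.
Posterior concentration: (27.2, 51.2, 35.2), total = 113.6.
Joint mode component: (α_{R3}−1)/(Σα−K) = 34.2/110.6 = 0.3092.

0.3092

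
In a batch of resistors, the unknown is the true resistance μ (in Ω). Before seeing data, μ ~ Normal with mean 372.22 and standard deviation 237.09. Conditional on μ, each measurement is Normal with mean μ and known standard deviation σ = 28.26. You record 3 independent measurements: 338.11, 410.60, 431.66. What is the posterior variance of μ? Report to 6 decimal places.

For Normal data with known variance σ², a Normal(μ₀, σ₀²) prior on μ is conjugate. Posterior precision = 1/σ₀² + n/σ²; posterior mean is the precision-weighted average of μ₀ and x̄.
σ₀² = 237.09² = 56211.6681, σ² = 28.26² = 798.6276; σ² + n·σ₀² = 798.6276 + 3·56211.6681 = 169433.6319.
Posterior precision = 1/σ₀² + n/σ² = 1/56211.6681 + 3/798.6276 = (σ² + n·σ₀²)/(σ₀²σ²) = 169433.6319/(56211.6681·798.6276); posterior variance σₙ² = σ₀²σ²/(σ² + n·σ₀²) = 56211.6681·798.6276/169433.6319 = 264.954420.

264.954420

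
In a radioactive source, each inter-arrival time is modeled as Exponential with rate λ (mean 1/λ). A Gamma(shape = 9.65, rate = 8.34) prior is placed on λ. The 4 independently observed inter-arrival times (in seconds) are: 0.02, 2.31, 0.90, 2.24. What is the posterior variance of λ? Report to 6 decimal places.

0.071572

With a Gamma(shape α, rate β) prior on the exponential rate λ, the posterior after n observations with total T = Σxᵢ is Gamma(α+n, β+T).
Sum of observations T = 5.47 seconds; n = 4.
Posterior: Gamma(9.65+4, 8.34+5.47) = Gamma(13.65, 13.81).
Var = α/β² = 0.071572.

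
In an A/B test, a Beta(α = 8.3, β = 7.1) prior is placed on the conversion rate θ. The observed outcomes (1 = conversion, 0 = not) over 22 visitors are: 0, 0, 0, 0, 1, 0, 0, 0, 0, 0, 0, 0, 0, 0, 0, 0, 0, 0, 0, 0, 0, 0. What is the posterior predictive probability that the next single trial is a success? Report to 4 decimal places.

0.2487

The Beta prior is conjugate to a Binomial/Bernoulli likelihood; the update adds successes to α and failures to β.
Posterior: Beta(α+k, β+n−k) = Beta(8.3+1, 7.1+21) = Beta(9.3, 28.1).
For a single future Bernoulli trial, P(success | data) = α/(α+β) = 0.2487.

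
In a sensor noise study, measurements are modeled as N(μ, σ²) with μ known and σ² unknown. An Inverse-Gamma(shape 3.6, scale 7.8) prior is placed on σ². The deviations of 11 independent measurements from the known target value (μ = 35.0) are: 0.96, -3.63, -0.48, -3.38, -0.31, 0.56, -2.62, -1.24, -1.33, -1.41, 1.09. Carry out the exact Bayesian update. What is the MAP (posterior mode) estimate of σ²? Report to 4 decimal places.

With known mean μ and an Inverse-Gamma(α, β) prior on σ², the Normal likelihood is conjugate: posterior is Inv-Gamma(α + n/2, β + Σ(xᵢ−μ)²/2).
Σ(xᵢ−μ)² = (0.96)² + (-3.63)² + (-0.48)² + (-3.38)² + (-0.31)² + (0.56)² + (-2.62)² + (-1.24)² + (-1.33)² + (-1.41)² + (1.09)² = 39.5101.
Posterior: Inv-Gamma(3.6 + 11/2, 7.8 + 39.5101/2) = Inv-Gamma(9.10, 27.55505).
Mode = β/(α+1) = 27.55505/10.10 = 2.7282.

2.7282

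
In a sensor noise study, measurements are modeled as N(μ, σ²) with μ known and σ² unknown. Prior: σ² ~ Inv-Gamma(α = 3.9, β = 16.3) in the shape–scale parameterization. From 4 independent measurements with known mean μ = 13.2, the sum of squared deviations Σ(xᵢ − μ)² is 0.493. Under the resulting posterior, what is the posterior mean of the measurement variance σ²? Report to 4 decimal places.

3.3768

With known mean μ and an Inverse-Gamma(α, β) prior on σ², the Normal likelihood is conjugate: posterior is Inv-Gamma(α + n/2, β + Σ(xᵢ−μ)²/2).
Posterior: Inv-Gamma(3.9 + 4/2, 16.3 + 0.493/2) = Inv-Gamma(5.90, 16.5465).
E[σ²|data] = β/(α−1) = 16.5465/4.90 = 3.3768.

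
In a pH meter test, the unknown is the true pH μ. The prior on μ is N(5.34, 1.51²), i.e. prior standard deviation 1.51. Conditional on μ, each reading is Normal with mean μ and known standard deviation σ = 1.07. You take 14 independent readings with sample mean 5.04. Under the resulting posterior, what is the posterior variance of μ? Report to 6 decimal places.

For Normal data with known variance σ², a Normal(μ₀, σ₀²) prior on μ is conjugate. Posterior precision = 1/σ₀² + n/σ²; posterior mean is the precision-weighted average of μ₀ and x̄.
σ₀² = 1.51² = 2.2801, σ² = 1.07² = 1.1449; σ² + n·σ₀² = 1.1449 + 14·2.2801 = 33.0663.
Posterior precision = 1/σ₀² + n/σ² = 1/2.2801 + 14/1.1449 = (σ² + n·σ₀²)/(σ₀²σ²) = 33.0663/(2.2801·1.1449); posterior variance σₙ² = σ₀²σ²/(σ² + n·σ₀²) = 2.2801·1.1449/33.0663 = 0.078947.

0.078947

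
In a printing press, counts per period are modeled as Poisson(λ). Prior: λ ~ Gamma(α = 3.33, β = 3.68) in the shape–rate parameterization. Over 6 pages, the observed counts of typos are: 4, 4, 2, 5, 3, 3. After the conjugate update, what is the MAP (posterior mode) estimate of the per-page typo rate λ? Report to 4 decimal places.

With a Gamma(shape α, rate β) prior, the Poisson likelihood is conjugate: the posterior is Gamma(α + ΣXᵢ, β + n).
Sum of counts S = 21 over n = 6 pages.
Posterior: Gamma(α+S, β+n) = Gamma(3.33+21, 3.68+6) = Gamma(24.33, 9.68).
Mode of Gamma(α,β) for α≥1 is (α−1)/β = 23.33/9.68 = 2.4101.

2.4101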